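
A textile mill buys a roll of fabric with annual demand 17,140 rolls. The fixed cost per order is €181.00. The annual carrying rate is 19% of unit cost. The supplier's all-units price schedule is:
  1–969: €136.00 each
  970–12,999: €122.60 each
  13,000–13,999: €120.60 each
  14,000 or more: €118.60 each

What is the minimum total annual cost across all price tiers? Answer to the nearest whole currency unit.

TC* ≈ €2,115,860

Holding cost per unit per year at price C is H = 0.19·C.
Evaluate total cost at each tier's feasible EOQ or, if the EOQ is below the tier, at the tier's minimum quantity.
EOQ at €136.00 = 490.0 (feasible in tier 1): TC = 17,140×€136.00 + (17,140/490.0)×181 + (490.0/2)×0.19×€136.00 = €2,343,702.11.
EOQ at €122.60 = 516.1 < 970, so use break Q=970: TC = 17,140×€122.60 + (17,140/970.0)×181 + (970.0/2)×0.19×€122.60 = €2,115,859.88.
EOQ at €120.60 = 520.4 < 13000, so use break Q=13000: TC = 17,140×€120.60 + (17,140/13000.0)×181 + (13000.0/2)×0.19×€120.60 = €2,216,263.64.
EOQ at €118.60 = 524.7 < 14000, so use break Q=14000: TC = 17,140×€118.60 + (17,140/14000.0)×181 + (14000.0/2)×0.19×€118.60 = €2,190,763.60.
Lowest total cost among the candidates is at Q = 970.0.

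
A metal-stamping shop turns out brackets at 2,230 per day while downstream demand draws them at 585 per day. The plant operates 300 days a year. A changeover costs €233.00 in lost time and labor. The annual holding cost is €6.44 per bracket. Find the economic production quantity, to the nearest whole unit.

Q* ≈ 4,149 brackets

Annual demand D = 585 × 300 = 175,500.
Production build-up factor (1 − d/p) = 1 − 585/2,230 = 0.7377.
Q* = √(2DS / (H(1 − d/p))) = √(2 × 175,500 × 233 / (6.44 × 0.7377)).
= √(81,783,000 / 4.7506) ≈ 4149.140.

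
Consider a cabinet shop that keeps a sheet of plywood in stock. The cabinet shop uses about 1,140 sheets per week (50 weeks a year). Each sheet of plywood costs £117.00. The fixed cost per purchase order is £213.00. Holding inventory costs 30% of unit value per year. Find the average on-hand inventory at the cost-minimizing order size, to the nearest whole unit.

Annual demand D = 1,140 × 50 = 57,000.
Holding cost H = 0.30 × £117.00 = £35.1000 per unit per year.
EOQ = √(2DS/H) = √(2 × 57,000 × 213 / 35.1) ≈ 831.74.
Average inventory = Q*/2 ≈ 831.74 / 2 = 415.871.

Average inventory ≈ 416 sheets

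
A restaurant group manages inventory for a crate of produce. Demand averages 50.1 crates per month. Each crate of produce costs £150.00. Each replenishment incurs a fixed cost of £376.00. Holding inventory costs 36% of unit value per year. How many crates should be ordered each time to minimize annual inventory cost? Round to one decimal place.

Q* ≈ 91.5 crates

Annual demand D = 50.1 × 12 = 601.2.
Holding cost H = 0.36 × £150.00 = £54.0000 per unit per year.
EOQ = √(2DS / H) = √(2 × 601.2 × 376 / 54).
= √(452,102.4 / 54) = √8,372.2667 ≈ 91.500.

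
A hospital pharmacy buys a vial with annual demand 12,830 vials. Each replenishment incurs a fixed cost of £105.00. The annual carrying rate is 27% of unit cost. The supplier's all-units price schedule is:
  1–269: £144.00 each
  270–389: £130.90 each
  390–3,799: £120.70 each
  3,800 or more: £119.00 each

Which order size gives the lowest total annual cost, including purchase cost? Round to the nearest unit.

Holding cost per unit per year at price C is H = 0.27·C.
For each price level, check whether its EOQ is feasible; otherwise the best quantity at that price is the breakpoint.
EOQ at £144.00 = 263.2 (feasible in tier 1): TC = 12,830×£144.00 + (12,830/263.2)×105 + (263.2/2)×0.27×£144.00 = £1,857,754.96.
EOQ at £130.90 = 276.1 (feasible in tier 2): TC = 12,830×£130.90 + (12,830/276.1)×105 + (276.1/2)×0.27×£130.90 = £1,689,205.31.
EOQ at £120.70 = 287.5 < 390, so use break Q=390: TC = 12,830×£120.70 + (12,830/390.0)×105 + (390.0/2)×0.27×£120.70 = £1,558,390.09.
EOQ at £119.00 = 289.6 < 3800, so use break Q=3800: TC = 12,830×£119.00 + (12,830/3800.0)×105 + (3800.0/2)×0.27×£119.00 = £1,588,171.51.
Lowest total cost is £1,558,390.09 at Q = 390.0.

Q* ≈ 390 vials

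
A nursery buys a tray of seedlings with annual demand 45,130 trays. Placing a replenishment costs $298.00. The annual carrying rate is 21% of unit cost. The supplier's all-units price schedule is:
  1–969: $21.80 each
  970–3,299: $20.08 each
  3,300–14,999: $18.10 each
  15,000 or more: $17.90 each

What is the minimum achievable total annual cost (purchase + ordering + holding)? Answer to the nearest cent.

TC* ≈ $827,200.03

Holding cost per unit per year at price C is H = 0.21·C.
Evaluate total cost at each tier's feasible EOQ or, if the EOQ is below the tier, at the tier's minimum quantity.
Tier 1 ($21.80): EOQ = 2423.9 exceeds tier's upper bound 969, so this tier is dominated.
EOQ at $20.08 = 2525.6 (feasible in tier 2): TC = 45,130×$20.08 + (45,130/2525.6)×298 + (2525.6/2)×0.21×$20.08 = $916,860.34.
EOQ at $18.10 = 2660.2 < 3300, so use break Q=3300: TC = 45,130×$18.10 + (45,130/3300.0)×298 + (3300.0/2)×0.21×$18.10 = $827,200.03.
EOQ at $17.90 = 2675.0 < 15000, so use break Q=15000: TC = 45,130×$17.90 + (45,130/15000.0)×298 + (15000.0/2)×0.21×$17.90 = $836,916.08.
Lowest total cost among the candidates is at Q = 3300.0.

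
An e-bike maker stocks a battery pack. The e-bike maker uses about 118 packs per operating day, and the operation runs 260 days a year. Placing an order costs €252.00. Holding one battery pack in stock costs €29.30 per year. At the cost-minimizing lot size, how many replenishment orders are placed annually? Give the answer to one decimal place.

Annual demand D = 118 × 260 = 30,680.
The optimal lot size = √(2DS/H) = √(2 × 30,680 × 252 / 29.3) ≈ 726.46.
Orders per year = D / Q* = 30,680 / 726.46 ≈ 42.232.

N ≈ 42.2 orders per year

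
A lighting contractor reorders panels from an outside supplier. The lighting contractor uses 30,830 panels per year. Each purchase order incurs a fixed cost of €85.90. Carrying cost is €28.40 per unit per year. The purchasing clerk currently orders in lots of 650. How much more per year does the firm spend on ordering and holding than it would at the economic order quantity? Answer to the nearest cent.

EOQ = √(2DS/H) = √(2 × 30,830 × 85.9 / 28.4) ≈ 431.86.
Cost at Q* = (D/Q*)S + (Q*/2)H = √(2DSH) ≈ €12,264.72.
Cost at Q = 650: (30,830/650)×85.9 + (650/2)×28.4 = €4,074.30 + €9,230.00 = €13,304.30.
Excess = €13,304.30 − €12,264.72 = €1,039.59.

Extra cost ≈ €1,039.59 per year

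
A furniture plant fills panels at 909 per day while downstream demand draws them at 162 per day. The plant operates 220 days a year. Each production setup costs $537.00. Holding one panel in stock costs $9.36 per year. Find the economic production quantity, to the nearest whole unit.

Annual demand D = 162 × 220 = 35,640.
Production build-up factor (1 − d/p) = 1 − 162/909 = 0.8218.
Q* = √(2DS / (H(1 − d/p))) = √(2 × 35,640 × 537 / (9.36 × 0.8218)).
= √(38,277,360 / 7.6919) ≈ 2230.770.

Q* ≈ 2,231 panels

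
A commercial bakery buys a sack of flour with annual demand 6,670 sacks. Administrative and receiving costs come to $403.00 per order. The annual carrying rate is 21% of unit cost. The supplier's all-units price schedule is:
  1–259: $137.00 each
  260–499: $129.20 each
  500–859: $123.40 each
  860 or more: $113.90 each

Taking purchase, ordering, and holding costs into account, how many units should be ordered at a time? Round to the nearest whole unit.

Holding cost per unit per year at price C is H = 0.21·C.
For each price level, check whether its EOQ is feasible; otherwise the best quantity at that price is the breakpoint.
Tier 1 ($137.00): EOQ = 432.3 exceeds tier's upper bound 259, so this tier is dominated.
EOQ at $129.20 = 445.1 (feasible in tier 2): TC = 6,670×$129.20 + (6,670/445.1)×403 + (445.1/2)×0.21×$129.20 = $873,841.34.
EOQ at $123.40 = 455.5 < 500, so use break Q=500: TC = 6,670×$123.40 + (6,670/500.0)×403 + (500.0/2)×0.21×$123.40 = $834,932.52.
EOQ at $113.90 = 474.1 < 860, so use break Q=860: TC = 6,670×$113.90 + (6,670/860.0)×403 + (860.0/2)×0.21×$113.90 = $773,123.76.
Lowest total cost is $773,123.76 at Q = 860.0.

Q* ≈ 860 sacks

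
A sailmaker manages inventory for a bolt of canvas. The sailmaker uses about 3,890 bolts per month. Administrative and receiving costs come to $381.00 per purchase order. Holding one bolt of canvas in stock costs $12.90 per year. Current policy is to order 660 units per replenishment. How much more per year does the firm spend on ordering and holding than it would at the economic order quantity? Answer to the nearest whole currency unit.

Annual demand D = 3,890 × 12 = 46,680.
EOQ = √(2DS/H) = √(2 × 46,680 × 381 / 12.9) ≈ 1660.54.
Cost at Q* = (D/Q*)S + (Q*/2)H = √(2DSH) ≈ $21,420.90.
Cost at Q = 660: (46,680/660)×381 + (660/2)×12.9 = $26,947.09 + $4,257.00 = $31,204.09.
Excess = $31,204.09 − $21,420.90 = $9,783.19.

Extra cost ≈ $9,783 per year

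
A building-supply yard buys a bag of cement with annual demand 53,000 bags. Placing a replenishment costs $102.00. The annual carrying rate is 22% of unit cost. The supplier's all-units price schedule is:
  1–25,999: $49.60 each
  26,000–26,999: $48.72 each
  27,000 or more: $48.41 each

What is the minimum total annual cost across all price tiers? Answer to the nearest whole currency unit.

Holding cost per unit per year at price C is H = 0.22·C.
For each price level, check whether its EOQ is feasible; otherwise the best quantity at that price is the breakpoint.
EOQ at $49.60 = 995.4 (feasible in tier 1): TC = 53,000×$49.60 + (53,000/995.4)×102 + (995.4/2)×0.22×$49.60 = $2,639,661.88.
EOQ at $48.72 = 1004.4 < 26000, so use break Q=26000: TC = 53,000×$48.72 + (53,000/26000.0)×102 + (26000.0/2)×0.22×$48.72 = $2,721,707.12.
EOQ at $48.41 = 1007.6 < 27000, so use break Q=27000: TC = 53,000×$48.41 + (53,000/27000.0)×102 + (27000.0/2)×0.22×$48.41 = $2,709,707.92.
Lowest total cost among the candidates is at Q = 995.4.

TC* ≈ $2,639,662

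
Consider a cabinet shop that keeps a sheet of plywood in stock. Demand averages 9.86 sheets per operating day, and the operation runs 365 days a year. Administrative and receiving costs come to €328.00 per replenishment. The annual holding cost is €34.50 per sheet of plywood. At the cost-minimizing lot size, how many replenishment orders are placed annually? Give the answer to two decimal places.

N ≈ 13.76 orders per year

Annual demand D = 9.86 × 365 = 3,598.9.
EOQ = √(2DS/H) = √(2 × 3,598.9 × 328 / 34.5) ≈ 261.59.
Orders per year = D / Q* = 3,598.9 / 261.59 ≈ 13.758.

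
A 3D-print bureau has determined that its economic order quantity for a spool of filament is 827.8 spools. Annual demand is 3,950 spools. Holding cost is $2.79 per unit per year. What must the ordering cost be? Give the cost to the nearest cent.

Squaring Q* = √(2DS/H) gives Q*² = 2DS/H.
From Q* = √(2DS/H): S = Q*²H / (2D) = 827.8² × 2.79 / (2 × 3,950) = 242.0070.

S ≈ $242.01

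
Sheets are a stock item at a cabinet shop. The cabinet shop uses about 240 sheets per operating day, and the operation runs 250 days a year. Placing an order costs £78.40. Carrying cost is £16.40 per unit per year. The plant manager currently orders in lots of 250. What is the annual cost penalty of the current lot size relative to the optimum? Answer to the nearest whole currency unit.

Extra cost ≈ £8,445 per year

Annual demand D = 240 × 250 = 60,000.
EOQ = √(2DS/H) = √(2 × 60,000 × 78.4 / 16.4) ≈ 757.40.
Cost at Q* = (D/Q*)S + (Q*/2)H = √(2DSH) ≈ £12,421.40.
Cost at Q = 250: (60,000/250)×78.4 + (250/2)×16.4 = £18,816.00 + £2,050.00 = £20,866.00.
Excess = £20,866.00 − £12,421.40 = £8,444.60.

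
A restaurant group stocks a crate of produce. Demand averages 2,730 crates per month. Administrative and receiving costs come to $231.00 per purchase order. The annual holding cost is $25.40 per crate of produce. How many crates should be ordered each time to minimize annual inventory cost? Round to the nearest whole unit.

Annual demand D = 2,730 × 12 = 32,760.
EOQ = √(2DS / H) = √(2 × 32,760 × 231 / 25.4).
= √(15,135,120 / 25.4) = √595,870.8661 ≈ 771.927.

Q* ≈ 772 crates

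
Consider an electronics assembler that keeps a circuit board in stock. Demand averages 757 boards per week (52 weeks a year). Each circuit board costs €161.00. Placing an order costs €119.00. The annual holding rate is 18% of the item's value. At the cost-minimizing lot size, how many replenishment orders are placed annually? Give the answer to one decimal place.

Annual demand D = 757 × 52 = 39,364.
Holding cost H = 0.18 × €161.00 = €28.9800 per unit per year.
EOQ = √(2DS/H) = √(2 × 39,364 × 119 / 28.98) ≈ 568.58.
Orders per year = D / Q* = 39,364 / 568.58 ≈ 69.233.

N ≈ 69.2 orders per year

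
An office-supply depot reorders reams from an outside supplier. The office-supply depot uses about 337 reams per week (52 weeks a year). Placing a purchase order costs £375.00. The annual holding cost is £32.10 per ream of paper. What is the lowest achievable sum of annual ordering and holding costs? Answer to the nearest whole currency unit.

TC* ≈ £20,540

Annual demand D = 337 × 52 = 17,524.
Q* = √(2DS/H) = √(2 × 17,524 × 375 / 32.1) ≈ 639.87.
At the optimum the two cost components are equal, so total cost = 2·(Q*/2)H = Q*·H.
Minimum total = √(2DSH) = √(2 × 17,524 × 375 × 32.1) ≈ 20539.968.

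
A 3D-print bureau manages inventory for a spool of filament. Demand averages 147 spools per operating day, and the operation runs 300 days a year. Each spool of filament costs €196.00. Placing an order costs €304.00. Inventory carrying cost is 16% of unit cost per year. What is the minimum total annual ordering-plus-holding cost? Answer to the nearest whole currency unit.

Annual demand D = 147 × 300 = 44,100.
Holding cost H = 0.16 × €196.00 = €31.3600 per unit per year.
Q* = √(2DS/H) = √(2 × 44,100 × 304 / 31.36) ≈ 924.66.
At Q*, ordering cost (D/Q*)S equals holding cost (Q*/2)H, each = √(DSH/2).
Minimum total = √(2DSH) = √(2 × 44,100 × 304 × 31.36) ≈ 28997.403.

TC* ≈ €28,997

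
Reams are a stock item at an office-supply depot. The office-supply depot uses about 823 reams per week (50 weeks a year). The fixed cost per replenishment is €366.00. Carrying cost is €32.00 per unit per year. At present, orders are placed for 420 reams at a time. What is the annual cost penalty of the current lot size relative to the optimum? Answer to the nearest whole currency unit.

Extra cost ≈ €11,533 per year

Annual demand D = 823 × 50 = 41,150.
EOQ = √(2DS/H) = √(2 × 41,150 × 366 / 32) ≈ 970.21.
Cost at Q* = (D/Q*)S + (Q*/2)H = √(2DSH) ≈ €31,046.70.
Cost at Q = 420: (41,150/420)×366 + (420/2)×32 = €35,859.29 + €6,720.00 = €42,579.29.
Excess = €42,579.29 − €31,046.70 = €11,532.59.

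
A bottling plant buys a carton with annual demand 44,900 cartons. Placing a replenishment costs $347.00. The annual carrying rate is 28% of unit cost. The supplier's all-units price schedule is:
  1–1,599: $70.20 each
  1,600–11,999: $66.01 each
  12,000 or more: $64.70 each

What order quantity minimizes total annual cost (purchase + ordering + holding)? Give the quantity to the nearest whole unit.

Holding cost per unit per year at price C is H = 0.28·C.
Candidates are each tier's EOQ (if it falls in that tier) and each price-break quantity.
EOQ at $70.20 = 1259.1 (feasible in tier 1): TC = 44,900×$70.20 + (44,900/1259.1)×347 + (1259.1/2)×0.28×$70.20 = $3,176,728.59.
EOQ at $66.01 = 1298.4 < 1600, so use break Q=1600: TC = 44,900×$66.01 + (44,900/1600.0)×347 + (1600.0/2)×0.28×$66.01 = $2,988,372.93.
EOQ at $64.70 = 1311.5 < 12000, so use break Q=12000: TC = 44,900×$64.70 + (44,900/12000.0)×347 + (12000.0/2)×0.28×$64.70 = $3,015,024.36.
Lowest total cost is $2,988,372.93 at Q = 1600.0.

Q* ≈ 1,600 cartons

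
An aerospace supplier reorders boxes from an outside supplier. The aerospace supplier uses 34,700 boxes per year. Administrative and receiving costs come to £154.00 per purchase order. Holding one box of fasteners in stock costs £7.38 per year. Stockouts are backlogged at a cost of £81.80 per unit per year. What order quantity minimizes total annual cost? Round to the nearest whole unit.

Q* ≈ 1,257 boxes

With planned backorders, Q* = √(2DS/H) · √((H+B)/B).
√(2DS/H) = √(2 × 34,700 × 154 / 7.38) = 1203.405.
√((H+B)/B) = √((7.38+81.8)/81.8) = 1.0441.
Q* ≈ 1256.519.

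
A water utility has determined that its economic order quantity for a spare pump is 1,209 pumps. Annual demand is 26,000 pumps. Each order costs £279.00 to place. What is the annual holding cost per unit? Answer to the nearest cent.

H ≈ £9.93

Invert the EOQ relation Q*² = 2DS/H.
From Q* = √(2DS/H): H = 2DS / Q*² = 2 × 26,000 × 279 / 1,209² = 9.9256.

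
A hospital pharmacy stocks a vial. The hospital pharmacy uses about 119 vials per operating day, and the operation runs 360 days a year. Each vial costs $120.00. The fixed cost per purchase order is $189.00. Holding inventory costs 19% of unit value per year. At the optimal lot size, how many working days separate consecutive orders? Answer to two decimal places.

T ≈ 7.08 days

Annual demand D = 119 × 360 = 42,840.
Holding cost H = 0.19 × $120.00 = $22.8000 per unit per year.
Q* = √(2DS/H) = √(2 × 42,840 × 189 / 22.8) ≈ 842.76.
Cycle time = Q*/D × 360 = 842.76 / 42,840 × 360 ≈ 7.082 days.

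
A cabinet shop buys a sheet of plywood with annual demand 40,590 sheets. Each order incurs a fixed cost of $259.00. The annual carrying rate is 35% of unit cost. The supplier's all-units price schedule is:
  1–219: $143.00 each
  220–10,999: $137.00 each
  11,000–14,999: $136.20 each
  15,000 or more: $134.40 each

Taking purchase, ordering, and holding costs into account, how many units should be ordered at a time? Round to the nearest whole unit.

Q* ≈ 662 sheets

Holding cost per unit per year at price C is H = 0.35·C.
Candidates are each tier's EOQ (if it falls in that tier) and each price-break quantity.
Tier 1 ($143.00): EOQ = 648.1 exceeds tier's upper bound 219, so this tier is dominated.
EOQ at $137.00 = 662.2 (feasible in tier 2): TC = 40,590×$137.00 + (40,590/662.2)×259 + (662.2/2)×0.35×$137.00 = $5,592,581.83.
EOQ at $136.20 = 664.1 < 11000, so use break Q=11000: TC = 40,590×$136.20 + (40,590/11000.0)×259 + (11000.0/2)×0.35×$136.20 = $5,791,498.71.
EOQ at $134.40 = 668.6 < 15000, so use break Q=15000: TC = 40,590×$134.40 + (40,590/15000.0)×259 + (15000.0/2)×0.35×$134.40 = $5,808,796.85.
Lowest total cost is $5,592,581.83 at Q = 662.2.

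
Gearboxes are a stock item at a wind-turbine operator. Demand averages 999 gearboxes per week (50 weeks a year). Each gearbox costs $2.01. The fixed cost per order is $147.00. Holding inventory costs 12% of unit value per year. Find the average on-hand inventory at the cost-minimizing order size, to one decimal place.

Annual demand D = 999 × 50 = 49,950.
Holding cost H = 0.12 × $2.01 = $0.2412 per unit per year.
EOQ = √(2DS/H) = √(2 × 49,950 × 147 / 0.2412) ≈ 7802.84.
Average inventory = Q*/2 ≈ 7802.84 / 2 = 3901.421.

Average inventory ≈ 3,901.4 gearboxes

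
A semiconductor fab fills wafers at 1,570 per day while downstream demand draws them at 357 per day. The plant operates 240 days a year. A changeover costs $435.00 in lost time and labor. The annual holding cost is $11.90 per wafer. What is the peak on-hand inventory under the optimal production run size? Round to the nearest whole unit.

I_max ≈ 2,200 wafers

Annual demand D = 357 × 240 = 85,680.
Production build-up factor (1 − d/p) = 1 − 357/1,570 = 0.7726.
Q* = √(2DS / (H(1 − d/p))) = √(2 × 85,680 × 435 / (11.9 × 0.7726)).
= √(74,541,600 / 9.1941) ≈ 2847.379.
Maximum inventory = Q*(1 − d/p) = 2847.379 × 0.7726 ≈ 2199.918.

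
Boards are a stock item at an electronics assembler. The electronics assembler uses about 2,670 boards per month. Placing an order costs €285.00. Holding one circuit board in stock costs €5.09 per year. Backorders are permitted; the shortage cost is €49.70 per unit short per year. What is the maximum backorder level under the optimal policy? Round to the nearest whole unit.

Annual demand D = 2,670 × 12 = 32,040.
With planned backorders, Q* = √(2DS/H) · √((H+B)/B).
√(2DS/H) = √(2 × 32,040 × 285 / 5.09) = 1894.195.
√((H+B)/B) = √((5.09+49.7)/49.7) = 1.0500.
Q* ≈ 1988.828.
S* = Q* · H/(H+B) = 1988.828 × 5.09/54.79 ≈ 184.762.

S* ≈ 185 boards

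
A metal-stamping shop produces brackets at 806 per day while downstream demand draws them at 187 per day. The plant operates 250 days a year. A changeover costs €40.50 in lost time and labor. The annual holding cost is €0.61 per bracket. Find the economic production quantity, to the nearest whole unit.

Annual demand D = 187 × 250 = 46,750.
Production build-up factor (1 − d/p) = 1 − 187/806 = 0.7680.
Q* = √(2DS / (H(1 − d/p))) = √(2 × 46,750 × 40.5 / (0.61 × 0.7680)).
= √(3,786,750 / 0.4685) ≈ 2843.090.

Q* ≈ 2,843 brackets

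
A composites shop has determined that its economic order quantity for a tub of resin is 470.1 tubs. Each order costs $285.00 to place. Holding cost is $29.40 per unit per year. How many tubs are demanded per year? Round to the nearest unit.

D ≈ 11,399 tubs per year

The basic EOQ model gives Q* = √(2DS/H); rearrange for the unknown.
From Q* = √(2DS/H): D = Q*²H / (2S) = 470.1² × 29.4 / (2 × 285) = 11398.638.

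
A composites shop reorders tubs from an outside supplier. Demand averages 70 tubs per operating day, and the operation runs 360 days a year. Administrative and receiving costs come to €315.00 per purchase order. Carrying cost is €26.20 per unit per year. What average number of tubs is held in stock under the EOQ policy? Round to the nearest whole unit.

Annual demand D = 70 × 360 = 25,200.
The optimal lot size = √(2DS/H) = √(2 × 25,200 × 315 / 26.2) ≈ 778.43.
Average inventory = Q*/2 ≈ 778.43 / 2 = 389.215.

Average inventory ≈ 389 tubs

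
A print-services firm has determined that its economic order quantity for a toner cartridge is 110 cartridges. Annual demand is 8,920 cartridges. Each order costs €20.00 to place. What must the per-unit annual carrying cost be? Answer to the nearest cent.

H ≈ €29.49

The basic EOQ model gives Q* = √(2DS/H); rearrange for the unknown.
From Q* = √(2DS/H): H = 2DS / Q*² = 2 × 8,920 × 20 / 110² = 29.4876.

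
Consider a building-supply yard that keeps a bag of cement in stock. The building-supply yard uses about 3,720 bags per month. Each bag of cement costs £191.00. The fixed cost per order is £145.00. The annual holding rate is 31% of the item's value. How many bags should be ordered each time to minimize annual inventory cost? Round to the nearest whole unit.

Q* ≈ 468 bags

Annual demand D = 3,720 × 12 = 44,640.
Holding cost H = 0.31 × £191.00 = £59.2100 per unit per year.
EOQ = √(2DS / H) = √(2 × 44,640 × 145 / 59.21).
= √(12,945,600 / 59.21) = √218,638.7435 ≈ 467.588.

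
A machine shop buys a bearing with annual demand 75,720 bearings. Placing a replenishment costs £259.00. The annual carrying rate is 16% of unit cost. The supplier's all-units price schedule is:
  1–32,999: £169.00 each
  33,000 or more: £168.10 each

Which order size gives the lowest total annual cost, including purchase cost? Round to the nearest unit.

Q* ≈ 1,204 bearings

Holding cost per unit per year at price C is H = 0.16·C.
Evaluate total cost at each tier's feasible EOQ or, if the EOQ is below the tier, at the tier's minimum quantity.
EOQ at £169.00 = 1204.4 (feasible in tier 1): TC = 75,720×£169.00 + (75,720/1204.4)×259 + (1204.4/2)×0.16×£169.00 = £12,829,246.68.
EOQ at £168.10 = 1207.6 < 33000, so use break Q=33000: TC = 75,720×£168.10 + (75,720/33000.0)×259 + (33000.0/2)×0.16×£168.10 = £13,172,910.29.
Lowest total cost is £12,829,246.68 at Q = 1204.4.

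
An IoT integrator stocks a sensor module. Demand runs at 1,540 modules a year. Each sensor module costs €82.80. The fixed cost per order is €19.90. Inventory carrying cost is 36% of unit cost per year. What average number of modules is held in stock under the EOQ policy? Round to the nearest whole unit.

Average inventory ≈ 23 modules

Holding cost H = 0.36 × €82.80 = €29.8080 per unit per year.
Q* = √(2DS/H) = √(2 × 1,540 × 19.9 / 29.808) ≈ 45.35.
Average inventory = Q*/2 ≈ 45.35 / 2 = 22.673.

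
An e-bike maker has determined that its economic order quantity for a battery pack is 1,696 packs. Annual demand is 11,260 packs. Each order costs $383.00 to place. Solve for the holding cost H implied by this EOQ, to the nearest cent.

H ≈ $3.00

Squaring Q* = √(2DS/H) gives Q*² = 2DS/H.
From Q* = √(2DS/H): H = 2DS / Q*² = 2 × 11,260 × 383 / 1,696² = 2.9986.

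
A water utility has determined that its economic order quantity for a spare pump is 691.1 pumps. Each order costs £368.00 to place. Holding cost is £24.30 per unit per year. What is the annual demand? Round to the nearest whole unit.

D ≈ 15,769 pumps per year

Invert the EOQ relation Q*² = 2DS/H.
From Q* = √(2DS/H): D = Q*²H / (2S) = 691.1² × 24.3 / (2 × 368) = 15769.221.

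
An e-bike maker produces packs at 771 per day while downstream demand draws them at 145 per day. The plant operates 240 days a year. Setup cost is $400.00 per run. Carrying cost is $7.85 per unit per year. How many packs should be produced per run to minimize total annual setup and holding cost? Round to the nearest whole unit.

Annual demand D = 145 × 240 = 34,800.
Production build-up factor (1 − d/p) = 1 − 145/771 = 0.8119.
Q* = √(2DS / (H(1 − d/p))) = √(2 × 34,800 × 400 / (7.85 × 0.8119)).
= √(27,840,000 / 6.3737) ≈ 2089.969.

Q* ≈ 2,090 packs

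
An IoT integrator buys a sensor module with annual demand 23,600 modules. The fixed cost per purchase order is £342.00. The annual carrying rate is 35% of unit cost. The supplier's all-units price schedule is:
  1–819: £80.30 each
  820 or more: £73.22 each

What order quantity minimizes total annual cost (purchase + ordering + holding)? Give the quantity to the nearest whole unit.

Holding cost per unit per year at price C is H = 0.35·C.
Evaluate total cost at each tier's feasible EOQ or, if the EOQ is below the tier, at the tier's minimum quantity.
EOQ at £80.30 = 757.9 (feasible in tier 1): TC = 23,600×£80.30 + (23,600/757.9)×342 + (757.9/2)×0.35×£80.30 = £1,916,379.82.
EOQ at £73.22 = 793.7 < 820, so use break Q=820: TC = 23,600×£73.22 + (23,600/820.0)×342 + (820.0/2)×0.35×£73.22 = £1,748,342.00.
Lowest total cost is £1,748,342.00 at Q = 820.0.

Q* ≈ 820 modules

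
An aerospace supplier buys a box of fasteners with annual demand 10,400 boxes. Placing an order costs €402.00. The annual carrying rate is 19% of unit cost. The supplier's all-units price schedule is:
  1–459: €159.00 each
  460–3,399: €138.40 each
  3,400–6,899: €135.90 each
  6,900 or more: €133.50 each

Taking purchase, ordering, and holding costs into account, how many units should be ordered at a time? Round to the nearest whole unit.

Holding cost per unit per year at price C is H = 0.19·C.
For each price level, check whether its EOQ is feasible; otherwise the best quantity at that price is the breakpoint.
Tier 1 (€159.00): EOQ = 526.1 exceeds tier's upper bound 459, so this tier is dominated.
EOQ at €138.40 = 563.9 (feasible in tier 2): TC = 10,400×€138.40 + (10,400/563.9)×402 + (563.9/2)×0.19×€138.40 = €1,454,188.24.
EOQ at €135.90 = 569.1 < 3400, so use break Q=3400: TC = 10,400×€135.90 + (10,400/3400.0)×402 + (3400.0/2)×0.19×€135.90 = €1,458,485.35.
EOQ at €133.50 = 574.2 < 6900, so use break Q=6900: TC = 10,400×€133.50 + (10,400/6900.0)×402 + (6900.0/2)×0.19×€133.50 = €1,476,515.16.
Lowest total cost is €1,454,188.24 at Q = 563.9.

Q* ≈ 564 boxes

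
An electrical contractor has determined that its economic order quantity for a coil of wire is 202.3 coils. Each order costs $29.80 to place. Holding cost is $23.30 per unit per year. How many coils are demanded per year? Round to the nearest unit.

Invert the EOQ relation Q*² = 2DS/H.
From Q* = √(2DS/H): D = Q*²H / (2S) = 202.3² × 23.3 / (2 × 29.8) = 15999.316.

D ≈ 15,999 coils per year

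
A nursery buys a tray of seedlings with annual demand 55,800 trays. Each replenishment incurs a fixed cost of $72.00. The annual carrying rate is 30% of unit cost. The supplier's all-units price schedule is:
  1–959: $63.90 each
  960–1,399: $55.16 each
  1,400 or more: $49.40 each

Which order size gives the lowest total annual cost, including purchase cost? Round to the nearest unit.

Holding cost per unit per year at price C is H = 0.30·C.
Candidates are each tier's EOQ (if it falls in that tier) and each price-break quantity.
EOQ at $63.90 = 647.4 (feasible in tier 1): TC = 55,800×$63.90 + (55,800/647.4)×72 + (647.4/2)×0.30×$63.90 = $3,578,031.08.
EOQ at $55.16 = 696.8 < 960, so use break Q=960: TC = 55,800×$55.16 + (55,800/960.0)×72 + (960.0/2)×0.30×$55.16 = $3,090,056.04.
EOQ at $49.40 = 736.3 < 1400, so use break Q=1400: TC = 55,800×$49.40 + (55,800/1400.0)×72 + (1400.0/2)×0.30×$49.40 = $2,769,763.71.
Lowest total cost is $2,769,763.71 at Q = 1400.0.

Q* ≈ 1,400 trays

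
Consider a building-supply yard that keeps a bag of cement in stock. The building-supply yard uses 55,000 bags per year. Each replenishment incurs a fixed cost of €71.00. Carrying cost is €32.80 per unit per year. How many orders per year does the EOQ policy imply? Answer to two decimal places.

Q* = √(2DS/H) = √(2 × 55,000 × 71 / 32.8) ≈ 487.96.
Orders per year = D / Q* = 55,000 / 487.96 ≈ 112.713.

N ≈ 112.71 orders per year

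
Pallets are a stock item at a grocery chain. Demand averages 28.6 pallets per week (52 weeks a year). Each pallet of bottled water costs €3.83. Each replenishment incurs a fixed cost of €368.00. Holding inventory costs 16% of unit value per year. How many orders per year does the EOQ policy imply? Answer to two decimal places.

Annual demand D = 28.6 × 52 = 1,487.2.
Holding cost H = 0.16 × €3.83 = €0.6128 per unit per year.
Q* = √(2DS/H) = √(2 × 1,487.2 × 368 / 0.6128) ≈ 1336.49.
Orders per year = D / Q* = 1,487.2 / 1336.49 ≈ 1.113.

N ≈ 1.11 orders per year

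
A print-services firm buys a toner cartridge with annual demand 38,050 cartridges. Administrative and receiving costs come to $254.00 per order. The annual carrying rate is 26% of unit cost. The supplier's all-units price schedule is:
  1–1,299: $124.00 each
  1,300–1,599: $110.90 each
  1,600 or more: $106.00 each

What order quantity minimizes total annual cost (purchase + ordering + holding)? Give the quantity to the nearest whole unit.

Q* ≈ 1,600 cartridges

Holding cost per unit per year at price C is H = 0.26·C.
Candidates are each tier's EOQ (if it falls in that tier) and each price-break quantity.
EOQ at $124.00 = 774.3 (feasible in tier 1): TC = 38,050×$124.00 + (38,050/774.3)×254 + (774.3/2)×0.26×$124.00 = $4,743,163.57.
EOQ at $110.90 = 818.8 < 1300, so use break Q=1300: TC = 38,050×$110.90 + (38,050/1300.0)×254 + (1300.0/2)×0.26×$110.90 = $4,245,921.48.
EOQ at $106.00 = 837.5 < 1600, so use break Q=1600: TC = 38,050×$106.00 + (38,050/1600.0)×254 + (1600.0/2)×0.26×$106.00 = $4,061,388.44.
Lowest total cost is $4,061,388.44 at Q = 1600.0.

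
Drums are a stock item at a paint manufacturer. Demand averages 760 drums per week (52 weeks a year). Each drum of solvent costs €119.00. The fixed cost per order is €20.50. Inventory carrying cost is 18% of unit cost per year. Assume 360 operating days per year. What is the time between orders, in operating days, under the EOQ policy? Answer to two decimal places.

Annual demand D = 760 × 52 = 39,520.
Holding cost H = 0.18 × €119.00 = €21.4200 per unit per year.
Q* = √(2DS/H) = √(2 × 39,520 × 20.5 / 21.42) ≈ 275.04.
Cycle time = Q*/D × 360 = 275.04 / 39,520 × 360 ≈ 2.505 days.

T ≈ 2.51 days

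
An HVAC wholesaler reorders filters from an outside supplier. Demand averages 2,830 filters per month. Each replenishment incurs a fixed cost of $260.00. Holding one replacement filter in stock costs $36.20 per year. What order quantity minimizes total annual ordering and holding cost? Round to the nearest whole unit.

Annual demand D = 2,830 × 12 = 33,960.
EOQ = √(2DS / H) = √(2 × 33,960 × 260 / 36.2).
= √(17,659,200 / 36.2) = √487,823.2044 ≈ 698.443.

Q* ≈ 698 filters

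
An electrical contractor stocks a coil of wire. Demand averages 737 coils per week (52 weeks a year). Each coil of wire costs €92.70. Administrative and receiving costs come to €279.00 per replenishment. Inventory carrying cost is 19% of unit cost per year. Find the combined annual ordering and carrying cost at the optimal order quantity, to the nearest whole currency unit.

TC* ≈ €19,407

Annual demand D = 737 × 52 = 38,324.
Holding cost H = 0.19 × €92.70 = €17.6130 per unit per year.
The optimal lot size = √(2DS/H) = √(2 × 38,324 × 279 / 17.613) ≈ 1101.88.
At the optimum the two cost components are equal, so total cost = 2·(Q*/2)H = Q*·H.
Minimum total = √(2DSH) = √(2 × 38,324 × 279 × 17.613) ≈ 19407.482.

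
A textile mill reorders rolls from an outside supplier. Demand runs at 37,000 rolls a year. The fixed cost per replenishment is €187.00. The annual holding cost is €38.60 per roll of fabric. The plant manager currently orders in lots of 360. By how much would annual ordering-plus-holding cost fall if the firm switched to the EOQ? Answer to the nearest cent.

Extra cost ≈ €3,055.83 per year

EOQ = √(2DS/H) = √(2 × 37,000 × 187 / 38.6) ≈ 598.75.
Cost at Q* = (D/Q*)S + (Q*/2)H = √(2DSH) ≈ €23,111.62.
Cost at Q = 360: (37,000/360)×187 + (360/2)×38.6 = €19,219.44 + €6,948.00 = €26,167.44.
Excess = €26,167.44 − €23,111.62 = €3,055.83.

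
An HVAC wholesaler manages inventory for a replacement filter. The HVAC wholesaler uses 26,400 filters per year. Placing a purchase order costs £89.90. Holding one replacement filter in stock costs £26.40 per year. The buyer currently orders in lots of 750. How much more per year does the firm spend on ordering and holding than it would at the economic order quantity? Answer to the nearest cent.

EOQ = √(2DS/H) = √(2 × 26,400 × 89.9 / 26.4) ≈ 424.03.
Cost at Q* = (D/Q*)S + (Q*/2)H = √(2DSH) ≈ £11,194.35.
Cost at Q = 750: (26,400/750)×89.9 + (750/2)×26.4 = £3,164.48 + £9,900.00 = £13,064.48.
Excess = £13,064.48 − £11,194.35 = £1,870.13.

Extra cost ≈ £1,870.13 per year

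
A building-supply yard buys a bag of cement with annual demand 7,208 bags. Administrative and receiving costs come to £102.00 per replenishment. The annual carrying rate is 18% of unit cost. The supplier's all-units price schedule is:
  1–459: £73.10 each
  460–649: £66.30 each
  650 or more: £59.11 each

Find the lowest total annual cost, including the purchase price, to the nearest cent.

Holding cost per unit per year at price C is H = 0.18·C.
Candidates are each tier's EOQ (if it falls in that tier) and each price-break quantity.
EOQ at £73.10 = 334.3 (feasible in tier 1): TC = 7,208×£73.10 + (7,208/334.3)×102 + (334.3/2)×0.18×£73.10 = £531,303.43.
EOQ at £66.30 = 351.0 < 460, so use break Q=460: TC = 7,208×£66.30 + (7,208/460.0)×102 + (460.0/2)×0.18×£66.30 = £482,233.52.
EOQ at £59.11 = 371.8 < 650, so use break Q=650: TC = 7,208×£59.11 + (7,208/650.0)×102 + (650.0/2)×0.18×£59.11 = £430,653.92.
Lowest total cost among the candidates is at Q = 650.0.

TC* ≈ £430,653.92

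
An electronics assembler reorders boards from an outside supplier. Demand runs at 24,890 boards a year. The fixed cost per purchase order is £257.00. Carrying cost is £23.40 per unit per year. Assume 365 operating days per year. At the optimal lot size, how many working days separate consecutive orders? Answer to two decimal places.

T ≈ 10.84 days

EOQ = √(2DS/H) = √(2 × 24,890 × 257 / 23.4) ≈ 739.41.
Cycle time = Q*/D × 365 = 739.41 / 24,890 × 365 ≈ 10.843 days.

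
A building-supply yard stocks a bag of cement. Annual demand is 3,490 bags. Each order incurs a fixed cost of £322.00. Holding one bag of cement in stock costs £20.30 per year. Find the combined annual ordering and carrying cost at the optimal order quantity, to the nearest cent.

TC* ≈ £6,754.66

Q* = √(2DS/H) = √(2 × 3,490 × 322 / 20.3) ≈ 332.74.
At the optimum the two cost components are equal, so total cost = 2·(Q*/2)H = Q*·H.
Minimum total = √(2DSH) = √(2 × 3,490 × 322 × 20.3) ≈ 6754.663.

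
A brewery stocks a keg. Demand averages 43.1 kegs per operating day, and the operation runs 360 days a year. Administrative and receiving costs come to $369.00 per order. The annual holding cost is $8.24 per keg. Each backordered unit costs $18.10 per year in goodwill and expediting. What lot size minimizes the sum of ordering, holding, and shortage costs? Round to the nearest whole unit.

Annual demand D = 43.1 × 360 = 15,516.
With planned backorders, Q* = √(2DS/H) · √((H+B)/B).
√(2DS/H) = √(2 × 15,516 × 369 / 8.24) = 1178.839.
√((H+B)/B) = √((8.24+18.1)/18.1) = 1.2063.
Q* ≈ 1422.077.

Q* ≈ 1,422 kegs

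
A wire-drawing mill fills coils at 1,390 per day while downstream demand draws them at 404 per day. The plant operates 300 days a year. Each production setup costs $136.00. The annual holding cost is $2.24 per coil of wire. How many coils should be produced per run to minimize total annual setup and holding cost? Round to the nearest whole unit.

Annual demand D = 404 × 300 = 121,200.
Production build-up factor (1 − d/p) = 1 − 404/1,390 = 0.7094.
Q* = √(2DS / (H(1 − d/p))) = √(2 × 121,200 × 136 / (2.24 × 0.7094)).
= √(32,966,400 / 1.5889) ≈ 4554.919.

Q* ≈ 4,555 coils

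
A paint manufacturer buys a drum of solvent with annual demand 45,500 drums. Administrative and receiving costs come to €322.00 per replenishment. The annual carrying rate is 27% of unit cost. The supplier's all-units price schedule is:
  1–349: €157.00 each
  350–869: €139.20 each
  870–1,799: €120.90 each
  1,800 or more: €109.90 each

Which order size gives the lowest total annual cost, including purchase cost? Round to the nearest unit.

Q* ≈ 1,800 drums

Holding cost per unit per year at price C is H = 0.27·C.
For each price level, check whether its EOQ is feasible; otherwise the best quantity at that price is the breakpoint.
Tier 1 (€157.00): EOQ = 831.4 exceeds tier's upper bound 349, so this tier is dominated.
Tier 2 (€139.20): EOQ = 883.0 exceeds tier's upper bound 869, so this tier is dominated.
EOQ at €120.90 = 947.4 (feasible in tier 3): TC = 45,500×€120.90 + (45,500/947.4)×322 + (947.4/2)×0.27×€120.90 = €5,531,877.42.
EOQ at €109.90 = 993.7 < 1800, so use break Q=1800: TC = 45,500×€109.90 + (45,500/1800.0)×322 + (1800.0/2)×0.27×€109.90 = €5,035,295.14.
Lowest total cost is €5,035,295.14 at Q = 1800.0.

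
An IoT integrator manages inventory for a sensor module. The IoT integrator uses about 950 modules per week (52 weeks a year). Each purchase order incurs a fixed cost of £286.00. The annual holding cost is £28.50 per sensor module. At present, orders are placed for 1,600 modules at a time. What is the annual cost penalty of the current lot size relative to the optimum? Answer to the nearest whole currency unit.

Extra cost ≈ £3,252 per year

Annual demand D = 950 × 52 = 49,400.
EOQ = √(2DS/H) = √(2 × 49,400 × 286 / 28.5) ≈ 995.72.
Cost at Q* = (D/Q*)S + (Q*/2)H = √(2DSH) ≈ £28,378.14.
Cost at Q = 1,600: (49,400/1,600)×286 + (1,600/2)×28.5 = £8,830.25 + £22,800.00 = £31,630.25.
Excess = £31,630.25 − £28,378.14 = £3,252.11.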